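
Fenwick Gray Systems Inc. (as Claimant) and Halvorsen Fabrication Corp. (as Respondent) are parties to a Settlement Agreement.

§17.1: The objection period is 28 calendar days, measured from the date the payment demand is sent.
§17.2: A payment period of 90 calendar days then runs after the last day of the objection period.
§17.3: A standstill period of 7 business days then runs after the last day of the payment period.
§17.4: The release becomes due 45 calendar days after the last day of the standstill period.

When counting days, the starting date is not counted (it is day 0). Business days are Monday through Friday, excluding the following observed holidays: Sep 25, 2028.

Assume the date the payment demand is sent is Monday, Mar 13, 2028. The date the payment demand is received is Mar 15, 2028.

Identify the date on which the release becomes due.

The last day of the objection period: 28 calendar days after Mar 13, 2028 is Apr 10, 2028.
Adding 90 calendar days to Apr 10, 2028 gives Jul 9, 2028, which is the last day of the payment period.
The last day of the standstill period: 7 business days after Sunday, Jul 9, 2028, skipping weekends — Jul 10, Jul 11, Jul 12, Jul 13, Jul 14, Jul 17, Jul 18 — lands on Tuesday, Jul 18, 2028.
Adding 45 calendar days to Jul 18, 2028 gives Sep 1, 2028, which is the date on which the release becomes due.

Sep 1, 2028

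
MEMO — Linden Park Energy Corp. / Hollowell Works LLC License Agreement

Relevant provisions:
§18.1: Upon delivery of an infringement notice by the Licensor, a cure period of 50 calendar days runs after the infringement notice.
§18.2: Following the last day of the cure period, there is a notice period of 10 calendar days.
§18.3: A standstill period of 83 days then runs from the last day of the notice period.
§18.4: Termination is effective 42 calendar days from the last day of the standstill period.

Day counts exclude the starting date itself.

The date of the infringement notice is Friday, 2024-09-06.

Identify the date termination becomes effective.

2025-03-10

The last day of the cure period: 50 calendar days after 2024-09-06 is 2024-10-26.
Adding 10 calendar days to 2024-10-26 gives 2024-11-05, which is the last day of the notice period.
The last day of the standstill period: 83 calendar days after 2024-11-05 is 2025-01-27.
The date termination becomes effective: 2025-01-27 + 42 days = 2025-03-10.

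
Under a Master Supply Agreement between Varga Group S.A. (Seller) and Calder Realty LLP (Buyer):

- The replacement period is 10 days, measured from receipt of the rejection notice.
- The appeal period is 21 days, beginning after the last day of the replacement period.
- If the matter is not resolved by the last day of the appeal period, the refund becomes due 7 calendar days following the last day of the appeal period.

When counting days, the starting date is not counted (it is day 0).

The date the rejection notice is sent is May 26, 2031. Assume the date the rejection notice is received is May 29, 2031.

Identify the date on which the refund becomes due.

July 6, 2031

The last day of the replacement period: May 29, 2031 + 10 days = June 8, 2031.
The last day of the appeal period: 21 calendar days after June 8, 2031 is June 29, 2031.
The date on which the refund becomes due: June 29, 2031 + 7 days = July 6, 2031.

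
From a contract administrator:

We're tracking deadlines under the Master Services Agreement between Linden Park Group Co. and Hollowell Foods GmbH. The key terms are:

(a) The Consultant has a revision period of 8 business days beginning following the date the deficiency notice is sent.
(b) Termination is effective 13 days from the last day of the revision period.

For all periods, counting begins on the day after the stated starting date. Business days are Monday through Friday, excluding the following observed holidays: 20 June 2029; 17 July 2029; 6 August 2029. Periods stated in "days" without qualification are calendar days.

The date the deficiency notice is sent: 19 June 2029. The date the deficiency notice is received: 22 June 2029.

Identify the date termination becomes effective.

From Tuesday, 19 June 2029, 8 business days (Jun 21, Jun 22, Jun 25, Jun 26, Jun 27, Jun 28, Jun 29, Jul 2, skipping weekends and the listed holiday on Jun 20) brings us to Monday, 2 July 2029, which is the last day of the revision period.
The date termination becomes effective: 13 calendar days after 2 July 2029 is 15 July 2029.

15 July 2029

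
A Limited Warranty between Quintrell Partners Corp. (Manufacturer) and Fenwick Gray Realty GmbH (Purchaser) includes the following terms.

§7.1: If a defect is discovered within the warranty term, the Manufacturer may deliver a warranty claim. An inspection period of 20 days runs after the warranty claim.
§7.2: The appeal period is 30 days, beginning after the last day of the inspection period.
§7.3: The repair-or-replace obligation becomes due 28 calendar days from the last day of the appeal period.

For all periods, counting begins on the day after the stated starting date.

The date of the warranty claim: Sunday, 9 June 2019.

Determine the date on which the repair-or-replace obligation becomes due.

The last day of the inspection period: 9 June 2019 + 20 days = 29 June 2019.
The last day of the appeal period: 29 June 2019 + 30 days = 29 July 2019.
The date on which the repair-or-replace obligation becomes due: 28 calendar days after 29 July 2019 is 26 August 2019.

26 August 2019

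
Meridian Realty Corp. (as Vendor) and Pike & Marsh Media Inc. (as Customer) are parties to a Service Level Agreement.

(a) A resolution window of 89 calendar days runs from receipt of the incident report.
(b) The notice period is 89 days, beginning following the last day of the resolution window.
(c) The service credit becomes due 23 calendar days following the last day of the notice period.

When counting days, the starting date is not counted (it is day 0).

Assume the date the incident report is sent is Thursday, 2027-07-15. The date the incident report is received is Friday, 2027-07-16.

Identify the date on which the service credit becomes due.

2028-02-02

The last day of the resolution window: 89 calendar days after 2027-07-16 is 2027-10-13.
The last day of the notice period: 2027-10-13 + 89 days = 2028-01-10.
The date on which the service credit becomes due: 2028-01-10 + 23 days = 2028-02-02.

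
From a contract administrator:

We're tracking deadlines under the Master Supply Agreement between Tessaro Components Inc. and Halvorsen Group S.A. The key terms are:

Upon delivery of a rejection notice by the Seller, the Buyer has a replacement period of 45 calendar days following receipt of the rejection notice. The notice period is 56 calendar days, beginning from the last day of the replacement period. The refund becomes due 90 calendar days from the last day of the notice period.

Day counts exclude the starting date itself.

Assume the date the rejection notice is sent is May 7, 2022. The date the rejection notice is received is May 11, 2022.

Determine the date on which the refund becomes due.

November 18, 2022

Adding 45 calendar days to May 11, 2022 gives June 25, 2022, which is the last day of the replacement period.
Adding 56 calendar days to June 25, 2022 gives August 20, 2022, which is the last day of the notice period.
The date on which the refund becomes due: 90 calendar days after August 20, 2022 is November 18, 2022.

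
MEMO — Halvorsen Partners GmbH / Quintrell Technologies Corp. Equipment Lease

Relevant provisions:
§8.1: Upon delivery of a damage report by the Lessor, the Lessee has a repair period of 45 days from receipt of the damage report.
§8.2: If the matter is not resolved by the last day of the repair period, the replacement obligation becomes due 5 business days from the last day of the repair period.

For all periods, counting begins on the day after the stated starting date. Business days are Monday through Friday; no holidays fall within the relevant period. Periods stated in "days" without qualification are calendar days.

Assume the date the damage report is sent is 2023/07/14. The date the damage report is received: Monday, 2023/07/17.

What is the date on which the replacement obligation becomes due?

Adding 45 calendar days to 2023/07/17 gives 2023/08/31, which is the last day of the repair period.
From Thursday, 2023/08/31, 5 business days (Sep 1, Sep 4, Sep 5, Sep 6, Sep 7, skipping weekends) brings us to Thursday, 2023/09/07, which is the date on which the replacement obligation becomes due.

2023/09/07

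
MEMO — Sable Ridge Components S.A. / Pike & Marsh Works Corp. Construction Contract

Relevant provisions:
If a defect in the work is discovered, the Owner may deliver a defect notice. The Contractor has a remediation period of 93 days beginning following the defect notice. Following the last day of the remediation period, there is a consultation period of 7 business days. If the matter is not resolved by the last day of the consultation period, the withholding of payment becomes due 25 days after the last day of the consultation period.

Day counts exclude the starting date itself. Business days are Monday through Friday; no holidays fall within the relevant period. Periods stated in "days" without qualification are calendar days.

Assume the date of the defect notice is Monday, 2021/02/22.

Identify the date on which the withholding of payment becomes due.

2021/06/29

Adding 93 calendar days to 2021/02/22 gives 2021/05/26, which is the last day of the remediation period.
From Wednesday, 2021/05/26, 7 business days (May 27, May 28, May 31, Jun 1, Jun 2, Jun 3, Jun 4, skipping weekends) brings us to Friday, 2021/06/04, which is the last day of the consultation period.
The date on which the withholding of payment becomes due: 25 calendar days after 2021/06/04 is 2021/06/29.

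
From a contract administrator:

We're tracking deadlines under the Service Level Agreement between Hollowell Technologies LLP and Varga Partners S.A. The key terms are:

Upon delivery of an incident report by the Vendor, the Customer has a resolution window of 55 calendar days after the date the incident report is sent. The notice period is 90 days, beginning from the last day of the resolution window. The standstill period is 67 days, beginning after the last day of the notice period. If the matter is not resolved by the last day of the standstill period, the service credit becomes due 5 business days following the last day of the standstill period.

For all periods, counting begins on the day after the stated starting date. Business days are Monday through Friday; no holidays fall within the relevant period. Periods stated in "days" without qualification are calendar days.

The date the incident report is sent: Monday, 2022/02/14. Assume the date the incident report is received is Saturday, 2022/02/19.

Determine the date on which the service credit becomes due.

The last day of the resolution window: 2022/02/14 + 55 days = 2022/04/10.
The last day of the notice period: 2022/04/10 + 90 days = 2022/07/09.
Adding 67 calendar days to 2022/07/09 gives 2022/09/14, which is the last day of the standstill period.
The date on which the service credit becomes due: 5 business days after Wednesday, 2022/09/14, skipping weekends — Sep 15, Sep 16, Sep 19, Sep 20, Sep 21 — lands on Wednesday, 2022/09/21.

2022/09/21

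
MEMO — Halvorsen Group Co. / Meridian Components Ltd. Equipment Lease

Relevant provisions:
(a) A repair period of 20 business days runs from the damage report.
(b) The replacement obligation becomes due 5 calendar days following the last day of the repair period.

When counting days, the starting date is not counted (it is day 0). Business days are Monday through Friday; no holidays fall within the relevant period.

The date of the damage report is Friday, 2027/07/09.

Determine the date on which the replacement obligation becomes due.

2027/08/11

The last day of the repair period: 20 business days after Friday, 2027/07/09, skipping weekends — Jul 12, Jul 13, Jul 14, Jul 15, …, Aug 4, Aug 5, Aug 6 — lands on Friday, 2027/08/06.
The date on which the replacement obligation becomes due: 2027/08/06 + 5 days = 2027/08/11.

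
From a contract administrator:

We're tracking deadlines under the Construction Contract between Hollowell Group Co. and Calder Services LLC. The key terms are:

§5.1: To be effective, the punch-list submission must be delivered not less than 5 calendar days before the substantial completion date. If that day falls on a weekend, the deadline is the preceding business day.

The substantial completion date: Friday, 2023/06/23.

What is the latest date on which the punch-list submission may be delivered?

2023/06/16

Counting back 5 calendar days from 2023/06/23 gives 2023/06/18. That is a Sunday, so the deadline moves back to Friday, 2023/06/16.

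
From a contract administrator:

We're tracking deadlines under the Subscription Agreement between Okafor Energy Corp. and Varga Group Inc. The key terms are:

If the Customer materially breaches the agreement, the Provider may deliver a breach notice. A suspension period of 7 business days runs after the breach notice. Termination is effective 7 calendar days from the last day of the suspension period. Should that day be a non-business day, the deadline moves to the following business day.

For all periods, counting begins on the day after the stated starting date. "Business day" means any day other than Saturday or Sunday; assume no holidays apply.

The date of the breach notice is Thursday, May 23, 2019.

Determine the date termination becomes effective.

Jun 10, 2019

From Thursday, May 23, 2019, 7 business days (May 24, May 27, May 28, May 29, May 30, May 31, Jun 3, skipping weekends) brings us to Monday, Jun 3, 2019, which is the last day of the suspension period.
Adding 7 calendar days to Jun 3, 2019 gives Jun 10, 2019, which is the date termination becomes effective. Jun 10, 2019 is a Monday, so no roll-forward applies.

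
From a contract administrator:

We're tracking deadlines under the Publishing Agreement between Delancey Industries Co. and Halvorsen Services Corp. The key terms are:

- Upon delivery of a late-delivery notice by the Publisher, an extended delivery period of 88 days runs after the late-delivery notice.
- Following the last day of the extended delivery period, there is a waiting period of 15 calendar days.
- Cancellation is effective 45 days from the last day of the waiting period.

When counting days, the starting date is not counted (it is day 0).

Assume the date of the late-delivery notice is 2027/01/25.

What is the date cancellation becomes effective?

The last day of the extended delivery period: 88 calendar days after 2027/01/25 is 2027/04/23.
The last day of the waiting period: 15 calendar days after 2027/04/23 is 2027/05/08.
The date cancellation becomes effective: 2027/05/08 + 45 days = 2027/06/22.

2027/06/22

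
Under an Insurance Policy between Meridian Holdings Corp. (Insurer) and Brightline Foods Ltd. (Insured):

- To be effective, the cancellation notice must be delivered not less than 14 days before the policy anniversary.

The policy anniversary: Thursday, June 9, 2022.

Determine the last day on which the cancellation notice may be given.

May 26, 2022

Counting back 14 calendar days from June 9, 2022 gives May 26, 2022.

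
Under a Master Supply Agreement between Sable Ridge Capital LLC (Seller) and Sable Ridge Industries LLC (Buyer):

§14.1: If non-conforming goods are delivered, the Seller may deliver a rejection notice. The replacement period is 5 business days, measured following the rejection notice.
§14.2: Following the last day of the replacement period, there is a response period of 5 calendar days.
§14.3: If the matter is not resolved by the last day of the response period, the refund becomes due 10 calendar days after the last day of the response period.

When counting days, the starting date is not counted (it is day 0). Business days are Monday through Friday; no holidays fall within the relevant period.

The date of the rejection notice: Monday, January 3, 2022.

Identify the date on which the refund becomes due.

January 25, 2022

From Monday, January 3, 2022, 5 business days (Jan 4, Jan 5, Jan 6, Jan 7, Jan 10, skipping weekends) brings us to Monday, January 10, 2022, which is the last day of the replacement period.
Adding 5 calendar days to January 10, 2022 gives January 15, 2022, which is the last day of the response period.
Adding 10 calendar days to January 15, 2022 gives January 25, 2022, which is the date on which the refund becomes due.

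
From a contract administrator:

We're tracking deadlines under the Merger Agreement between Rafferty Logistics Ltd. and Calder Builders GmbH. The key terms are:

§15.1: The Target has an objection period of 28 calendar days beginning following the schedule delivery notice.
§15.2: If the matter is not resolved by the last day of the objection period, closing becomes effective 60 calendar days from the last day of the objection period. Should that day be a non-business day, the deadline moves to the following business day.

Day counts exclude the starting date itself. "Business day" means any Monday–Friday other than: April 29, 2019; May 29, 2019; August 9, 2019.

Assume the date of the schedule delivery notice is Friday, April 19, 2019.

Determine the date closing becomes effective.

July 16, 2019

Adding 28 calendar days to April 19, 2019 gives May 17, 2019, which is the last day of the objection period.
The date closing becomes effective: 60 calendar days after May 17, 2019 is July 16, 2019. July 16, 2019 is a Tuesday and is not a listed holiday, so no roll-forward applies.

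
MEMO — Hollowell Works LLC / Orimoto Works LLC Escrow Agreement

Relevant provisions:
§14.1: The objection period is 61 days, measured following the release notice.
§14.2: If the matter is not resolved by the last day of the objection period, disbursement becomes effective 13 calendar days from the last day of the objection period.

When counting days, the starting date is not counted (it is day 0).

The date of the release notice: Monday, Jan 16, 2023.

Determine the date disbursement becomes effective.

The last day of the objection period: 61 calendar days after Jan 16, 2023 is Mar 18, 2023.
Adding 13 calendar days to Mar 18, 2023 gives Mar 31, 2023, which is the date disbursement becomes effective.

Mar 31, 2023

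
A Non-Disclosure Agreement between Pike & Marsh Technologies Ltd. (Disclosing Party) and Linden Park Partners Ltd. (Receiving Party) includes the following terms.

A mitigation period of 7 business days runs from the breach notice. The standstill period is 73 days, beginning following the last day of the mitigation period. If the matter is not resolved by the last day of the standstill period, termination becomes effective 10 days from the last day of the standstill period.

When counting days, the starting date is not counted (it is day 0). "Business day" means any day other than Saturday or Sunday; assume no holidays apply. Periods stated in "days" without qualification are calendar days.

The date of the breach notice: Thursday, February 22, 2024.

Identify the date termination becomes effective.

From Thursday, February 22, 2024, 7 business days (Feb 23, Feb 26, Feb 27, Feb 28, Feb 29, Mar 1, Mar 4, skipping weekends) brings us to Monday, March 4, 2024, which is the last day of the mitigation period.
The last day of the standstill period: March 4, 2024 + 73 days = May 16, 2024.
Adding 10 calendar days to May 16, 2024 gives May 26, 2024, which is the date termination becomes effective.

May 26, 2024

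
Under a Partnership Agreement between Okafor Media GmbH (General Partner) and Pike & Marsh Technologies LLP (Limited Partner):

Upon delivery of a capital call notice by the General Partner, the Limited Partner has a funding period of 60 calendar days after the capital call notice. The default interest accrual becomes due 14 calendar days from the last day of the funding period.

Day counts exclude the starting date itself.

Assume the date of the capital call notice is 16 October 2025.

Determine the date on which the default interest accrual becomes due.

Adding 60 calendar days to 16 October 2025 gives 15 December 2025, which is the last day of the funding period.
The date on which the default interest accrual becomes due: 14 calendar days after 15 December 2025 is 29 December 2025.

29 December 2025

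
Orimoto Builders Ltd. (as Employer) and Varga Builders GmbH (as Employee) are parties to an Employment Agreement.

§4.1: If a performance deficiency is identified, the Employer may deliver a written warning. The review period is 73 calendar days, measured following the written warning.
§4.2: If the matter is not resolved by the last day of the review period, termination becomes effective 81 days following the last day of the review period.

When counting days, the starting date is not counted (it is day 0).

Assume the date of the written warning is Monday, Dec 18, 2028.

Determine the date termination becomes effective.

May 21, 2029

The last day of the review period: Dec 18, 2028 + 73 days = Mar 1, 2029.
The date termination becomes effective: 81 calendar days after Mar 1, 2029 is May 21, 2029.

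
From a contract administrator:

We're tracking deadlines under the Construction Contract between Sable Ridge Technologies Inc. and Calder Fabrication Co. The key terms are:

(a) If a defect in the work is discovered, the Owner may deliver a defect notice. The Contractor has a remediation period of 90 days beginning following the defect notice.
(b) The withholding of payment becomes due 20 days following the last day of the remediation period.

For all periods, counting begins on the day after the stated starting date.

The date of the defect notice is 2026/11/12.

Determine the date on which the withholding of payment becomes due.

The last day of the remediation period: 2026/11/12 + 90 days = 2027/02/10.
Adding 20 calendar days to 2027/02/10 gives 2027/03/02, which is the date on which the withholding of payment becomes due.

2027/03/02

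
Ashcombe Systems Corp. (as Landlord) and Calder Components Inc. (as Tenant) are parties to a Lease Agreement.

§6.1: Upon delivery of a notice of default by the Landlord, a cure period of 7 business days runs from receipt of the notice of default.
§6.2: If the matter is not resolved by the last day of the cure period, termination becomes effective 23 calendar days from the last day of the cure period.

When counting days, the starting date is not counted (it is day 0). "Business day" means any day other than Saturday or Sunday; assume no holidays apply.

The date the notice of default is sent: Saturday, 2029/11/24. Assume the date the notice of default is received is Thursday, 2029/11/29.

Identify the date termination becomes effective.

From Thursday, 2029/11/29, 7 business days (Nov 30, Dec 3, Dec 4, Dec 5, Dec 6, Dec 7, Dec 10, skipping weekends) brings us to Monday, 2029/12/10, which is the last day of the cure period.
The date termination becomes effective: 2029/12/10 + 23 days = 2030/01/02.

2030/01/02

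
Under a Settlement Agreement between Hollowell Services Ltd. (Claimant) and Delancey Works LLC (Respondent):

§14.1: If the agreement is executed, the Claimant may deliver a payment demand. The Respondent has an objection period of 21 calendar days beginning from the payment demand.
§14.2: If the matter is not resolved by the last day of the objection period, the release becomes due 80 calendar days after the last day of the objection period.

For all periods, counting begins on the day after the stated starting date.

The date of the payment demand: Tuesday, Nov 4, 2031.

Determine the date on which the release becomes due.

The last day of the objection period: Nov 4, 2031 + 21 days = Nov 25, 2031.
The date on which the release becomes due: 80 calendar days after Nov 25, 2031 is Feb 13, 2032.

Feb 13, 2032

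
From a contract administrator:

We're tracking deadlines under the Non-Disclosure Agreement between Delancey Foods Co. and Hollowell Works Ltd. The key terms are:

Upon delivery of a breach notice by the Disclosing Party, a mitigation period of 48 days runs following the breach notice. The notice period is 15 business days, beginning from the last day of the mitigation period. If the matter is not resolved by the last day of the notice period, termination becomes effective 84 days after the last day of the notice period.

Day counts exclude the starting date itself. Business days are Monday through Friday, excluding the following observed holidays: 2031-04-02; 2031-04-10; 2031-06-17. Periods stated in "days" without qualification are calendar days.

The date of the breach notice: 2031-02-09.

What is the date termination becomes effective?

2031-07-15

Adding 48 calendar days to 2031-02-09 gives 2031-03-29, which is the last day of the mitigation period.
The last day of the notice period: 15 business days after Saturday, 2031-03-29, skipping weekends and the listed holidays on Apr 2, Apr 10 — Mar 31, Apr 1, Apr 3, Apr 4, …, Apr 18, Apr 21, Apr 22 — lands on Tuesday, 2031-04-22.
Adding 84 calendar days to 2031-04-22 gives 2031-07-15, which is the date termination becomes effective.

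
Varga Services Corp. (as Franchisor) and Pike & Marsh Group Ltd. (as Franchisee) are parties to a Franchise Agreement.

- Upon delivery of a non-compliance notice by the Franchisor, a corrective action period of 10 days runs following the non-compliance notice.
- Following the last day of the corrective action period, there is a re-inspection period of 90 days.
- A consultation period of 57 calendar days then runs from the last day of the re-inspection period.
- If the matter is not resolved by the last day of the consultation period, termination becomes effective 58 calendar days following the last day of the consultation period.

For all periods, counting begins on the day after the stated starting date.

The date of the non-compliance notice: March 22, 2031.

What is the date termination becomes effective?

October 23, 2031

Adding 10 calendar days to March 22, 2031 gives April 1, 2031, which is the last day of the corrective action period.
The last day of the re-inspection period: April 1, 2031 + 90 days = June 30, 2031.
Adding 57 calendar days to June 30, 2031 gives August 26, 2031, which is the last day of the consultation period.
The date termination becomes effective: 58 calendar days after August 26, 2031 is October 23, 2031.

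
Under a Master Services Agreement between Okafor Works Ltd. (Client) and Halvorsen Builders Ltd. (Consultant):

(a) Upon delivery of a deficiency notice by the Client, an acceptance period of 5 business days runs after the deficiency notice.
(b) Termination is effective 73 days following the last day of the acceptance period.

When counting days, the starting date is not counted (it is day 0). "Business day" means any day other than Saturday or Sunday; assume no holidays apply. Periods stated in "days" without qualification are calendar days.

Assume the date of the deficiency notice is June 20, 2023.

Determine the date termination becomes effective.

September 8, 2023

The last day of the acceptance period: counting 5 business days from Tuesday, June 20, 2023 (Jun 21, Jun 22, Jun 23, Jun 26, Jun 27, skipping weekends) reaches Tuesday, June 27, 2023.
The date termination becomes effective: June 27, 2023 + 73 days = September 8, 2023.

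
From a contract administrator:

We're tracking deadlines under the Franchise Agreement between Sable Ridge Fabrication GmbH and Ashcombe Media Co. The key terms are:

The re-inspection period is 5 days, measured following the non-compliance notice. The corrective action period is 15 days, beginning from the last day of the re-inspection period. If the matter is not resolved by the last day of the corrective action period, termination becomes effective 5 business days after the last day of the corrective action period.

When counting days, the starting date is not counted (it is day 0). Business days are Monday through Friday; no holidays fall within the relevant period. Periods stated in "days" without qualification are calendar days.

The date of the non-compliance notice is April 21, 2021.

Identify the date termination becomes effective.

The last day of the re-inspection period: April 21, 2021 + 5 days = April 26, 2021.
The last day of the corrective action period: April 26, 2021 + 15 days = May 11, 2021.
The date termination becomes effective: 5 business days after Tuesday, May 11, 2021, skipping weekends — May 12, May 13, May 14, May 17, May 18 — lands on Tuesday, May 18, 2021.

May 18, 2021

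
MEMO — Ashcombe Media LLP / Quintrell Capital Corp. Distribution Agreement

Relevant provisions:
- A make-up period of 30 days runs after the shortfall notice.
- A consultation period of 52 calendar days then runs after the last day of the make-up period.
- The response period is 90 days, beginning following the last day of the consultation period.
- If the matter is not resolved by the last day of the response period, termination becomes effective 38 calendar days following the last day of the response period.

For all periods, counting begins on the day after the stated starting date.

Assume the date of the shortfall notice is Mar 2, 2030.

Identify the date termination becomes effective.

Adding 30 calendar days to Mar 2, 2030 gives Apr 1, 2030, which is the last day of the make-up period.
The last day of the consultation period: 52 calendar days after Apr 1, 2030 is May 23, 2030.
Adding 90 calendar days to May 23, 2030 gives Aug 21, 2030, which is the last day of the response period.
The date termination becomes effective: 38 calendar days after Aug 21, 2030 is Sep 28, 2030.

Sep 28, 2030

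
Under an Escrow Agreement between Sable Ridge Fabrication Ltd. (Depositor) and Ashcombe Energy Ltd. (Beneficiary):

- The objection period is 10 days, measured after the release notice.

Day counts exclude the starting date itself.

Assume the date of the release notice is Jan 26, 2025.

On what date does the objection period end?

Feb 5, 2025

The last day of the objection period: 10 calendar days after Jan 26, 2025 is Feb 5, 2025.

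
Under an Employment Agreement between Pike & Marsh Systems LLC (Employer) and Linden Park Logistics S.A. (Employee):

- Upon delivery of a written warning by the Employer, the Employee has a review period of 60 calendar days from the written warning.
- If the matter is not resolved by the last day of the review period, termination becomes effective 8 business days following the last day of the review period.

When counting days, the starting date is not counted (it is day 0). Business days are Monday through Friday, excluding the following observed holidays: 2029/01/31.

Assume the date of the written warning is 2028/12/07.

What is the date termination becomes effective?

2029/02/15

Adding 60 calendar days to 2028/12/07 gives 2029/02/05, which is the last day of the review period.
The date termination becomes effective: 8 business days after Monday, 2029/02/05, skipping weekends — Feb 6, Feb 7, Feb 8, Feb 9, Feb 12, Feb 13, Feb 14, Feb 15 — lands on Thursday, 2029/02/15.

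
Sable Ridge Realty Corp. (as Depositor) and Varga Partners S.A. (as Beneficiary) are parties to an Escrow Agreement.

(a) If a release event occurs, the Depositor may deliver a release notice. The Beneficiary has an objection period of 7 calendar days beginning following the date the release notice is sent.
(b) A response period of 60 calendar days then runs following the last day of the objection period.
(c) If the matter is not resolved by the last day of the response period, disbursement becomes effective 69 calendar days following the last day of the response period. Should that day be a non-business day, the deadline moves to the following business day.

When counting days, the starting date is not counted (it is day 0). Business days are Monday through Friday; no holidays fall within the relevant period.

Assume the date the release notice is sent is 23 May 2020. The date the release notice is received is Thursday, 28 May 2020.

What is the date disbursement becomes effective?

The last day of the objection period: 23 May 2020 + 7 days = 30 May 2020.
The last day of the response period: 30 May 2020 + 60 days = 29 July 2020.
The date disbursement becomes effective: 29 July 2020 + 69 days = 6 October 2020. 6 October 2020 is a Tuesday, so no roll-forward applies.

6 October 2020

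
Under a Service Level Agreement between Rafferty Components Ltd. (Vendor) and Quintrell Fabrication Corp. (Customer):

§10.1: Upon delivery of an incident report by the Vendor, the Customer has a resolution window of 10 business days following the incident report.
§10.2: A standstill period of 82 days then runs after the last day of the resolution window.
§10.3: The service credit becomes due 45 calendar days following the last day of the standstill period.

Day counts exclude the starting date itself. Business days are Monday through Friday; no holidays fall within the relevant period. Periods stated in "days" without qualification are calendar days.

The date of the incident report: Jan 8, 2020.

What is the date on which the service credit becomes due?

May 28, 2020

From Wednesday, Jan 8, 2020, 10 business days (Jan 9, Jan 10, Jan 13, Jan 14, Jan 15, Jan 16, Jan 17, Jan 20, Jan 21, Jan 22, skipping weekends) brings us to Wednesday, Jan 22, 2020, which is the last day of the resolution window.
Adding 82 calendar days to Jan 22, 2020 gives Apr 13, 2020, which is the last day of the standstill period.
The date on which the service credit becomes due: Apr 13, 2020 + 45 days = May 28, 2020.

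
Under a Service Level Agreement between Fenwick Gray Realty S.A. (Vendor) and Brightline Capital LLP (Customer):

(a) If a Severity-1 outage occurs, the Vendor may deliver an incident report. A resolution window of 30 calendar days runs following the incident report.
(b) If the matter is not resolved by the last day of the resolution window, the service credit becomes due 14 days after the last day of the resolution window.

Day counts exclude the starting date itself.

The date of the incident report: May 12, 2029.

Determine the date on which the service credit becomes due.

June 25, 2029

The last day of the resolution window: May 12, 2029 + 30 days = June 11, 2029.
Adding 14 calendar days to June 11, 2029 gives June 25, 2029, which is the date on which the service credit becomes due.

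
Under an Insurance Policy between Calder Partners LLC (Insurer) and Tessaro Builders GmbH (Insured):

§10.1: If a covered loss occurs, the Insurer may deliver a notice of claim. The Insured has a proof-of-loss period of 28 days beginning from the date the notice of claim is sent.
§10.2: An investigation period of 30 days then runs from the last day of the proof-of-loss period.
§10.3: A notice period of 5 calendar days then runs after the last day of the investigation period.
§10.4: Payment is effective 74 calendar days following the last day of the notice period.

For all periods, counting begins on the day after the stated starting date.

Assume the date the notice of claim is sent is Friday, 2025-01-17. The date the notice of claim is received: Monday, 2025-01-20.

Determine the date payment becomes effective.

2025-06-03

Adding 28 calendar days to 2025-01-17 gives 2025-02-14, which is the last day of the proof-of-loss period.
The last day of the investigation period: 2025-02-14 + 30 days = 2025-03-16.
The last day of the notice period: 2025-03-16 + 5 days = 2025-03-21.
The date payment becomes effective: 74 calendar days after 2025-03-21 is 2025-06-03.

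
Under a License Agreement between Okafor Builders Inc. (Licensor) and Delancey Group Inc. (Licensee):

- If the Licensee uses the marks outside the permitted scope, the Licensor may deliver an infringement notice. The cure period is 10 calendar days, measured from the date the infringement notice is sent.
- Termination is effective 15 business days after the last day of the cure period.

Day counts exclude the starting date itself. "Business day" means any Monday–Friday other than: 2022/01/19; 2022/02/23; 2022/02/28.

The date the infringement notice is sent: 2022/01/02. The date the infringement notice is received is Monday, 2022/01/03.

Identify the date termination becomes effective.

2022/02/03

The last day of the cure period: 10 calendar days after 2022/01/02 is 2022/01/12.
The date termination becomes effective: 15 business days after Wednesday, 2022/01/12, skipping weekends and the listed holiday on Jan 19 — Jan 13, Jan 14, Jan 17, Jan 18, …, Feb 1, Feb 2, Feb 3 — lands on Thursday, 2022/02/03.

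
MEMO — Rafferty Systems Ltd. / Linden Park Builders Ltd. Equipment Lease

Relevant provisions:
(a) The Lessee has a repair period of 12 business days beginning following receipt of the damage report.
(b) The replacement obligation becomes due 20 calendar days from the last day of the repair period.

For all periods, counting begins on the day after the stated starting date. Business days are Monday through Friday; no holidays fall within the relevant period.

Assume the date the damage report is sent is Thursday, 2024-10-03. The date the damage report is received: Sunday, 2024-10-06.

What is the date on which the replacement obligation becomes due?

2024-11-11

The last day of the repair period: counting 12 business days from Sunday, 2024-10-06 (Oct 7, Oct 8, Oct 9, Oct 10, …, Oct 18, Oct 21, Oct 22, skipping weekends) reaches Tuesday, 2024-10-22.
The date on which the replacement obligation becomes due: 2024-10-22 + 20 days = 2024-11-11.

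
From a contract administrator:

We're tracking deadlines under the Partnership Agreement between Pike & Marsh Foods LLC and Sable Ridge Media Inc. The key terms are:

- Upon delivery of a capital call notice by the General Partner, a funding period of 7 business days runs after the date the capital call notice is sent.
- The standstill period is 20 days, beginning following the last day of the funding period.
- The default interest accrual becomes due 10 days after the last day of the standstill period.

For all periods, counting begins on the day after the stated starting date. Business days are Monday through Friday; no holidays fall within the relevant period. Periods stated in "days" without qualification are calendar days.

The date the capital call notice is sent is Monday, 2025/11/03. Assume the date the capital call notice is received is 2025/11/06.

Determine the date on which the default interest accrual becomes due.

The last day of the funding period: 7 business days after Monday, 2025/11/03, skipping weekends — Nov 4, Nov 5, Nov 6, Nov 7, Nov 10, Nov 11, Nov 12 — lands on Wednesday, 2025/11/12.
Adding 20 calendar days to 2025/11/12 gives 2025/12/02, which is the last day of the standstill period.
The date on which the default interest accrual becomes due: 2025/12/02 + 10 days = 2025/12/12.

2025/12/12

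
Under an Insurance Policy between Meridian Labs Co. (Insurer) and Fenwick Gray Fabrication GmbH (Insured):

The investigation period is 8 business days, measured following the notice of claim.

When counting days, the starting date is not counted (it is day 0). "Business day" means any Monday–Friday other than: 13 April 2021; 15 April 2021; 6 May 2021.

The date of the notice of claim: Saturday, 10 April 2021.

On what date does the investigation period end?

The last day of the investigation period: counting 8 business days from Saturday, 10 April 2021 (Apr 12, Apr 14, Apr 16, Apr 19, Apr 20, Apr 21, Apr 22, Apr 23, skipping weekends and the listed holidays on Apr 13, Apr 15) reaches Friday, 23 April 2021.

23 April 2021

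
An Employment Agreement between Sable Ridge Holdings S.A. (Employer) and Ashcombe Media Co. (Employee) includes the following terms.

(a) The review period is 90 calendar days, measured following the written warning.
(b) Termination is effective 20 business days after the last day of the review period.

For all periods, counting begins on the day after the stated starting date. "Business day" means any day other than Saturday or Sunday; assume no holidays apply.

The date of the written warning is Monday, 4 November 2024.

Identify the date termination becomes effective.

28 February 2025

The last day of the review period: 4 November 2024 + 90 days = 2 February 2025.
The date termination becomes effective: 20 business days after Sunday, 2 February 2025, skipping weekends — Feb 3, Feb 4, Feb 5, Feb 6, …, Feb 26, Feb 27, Feb 28 — lands on Friday, 28 February 2025.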